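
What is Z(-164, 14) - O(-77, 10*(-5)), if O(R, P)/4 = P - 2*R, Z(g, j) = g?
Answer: -580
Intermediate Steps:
O(R, P) = -8*R + 4*P (O(R, P) = 4*(P - 2*R) = -8*R + 4*P)
Z(-164, 14) - O(-77, 10*(-5)) = -164 - (-8*(-77) + 4*(10*(-5))) = -164 - (616 + 4*(-50)) = -164 - (616 - 200) = -164 - 1*416 = -164 - 416 = -580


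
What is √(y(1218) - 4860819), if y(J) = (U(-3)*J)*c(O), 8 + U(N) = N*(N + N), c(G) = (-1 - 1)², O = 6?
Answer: I*√4812099 ≈ 2193.6*I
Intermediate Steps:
c(G) = 4 (c(G) = (-2)² = 4)
U(N) = -8 + 2*N² (U(N) = -8 + N*(N + N) = -8 + N*(2*N) = -8 + 2*N²)
y(J) = 40*J (y(J) = ((-8 + 2*(-3)²)*J)*4 = ((-8 + 2*9)*J)*4 = ((-8 + 18)*J)*4 = (10*J)*4 = 40*J)
√(y(1218) - 4860819) = √(40*1218 - 4860819) = √(48720 - 4860819) = √(-4812099) = I*√4812099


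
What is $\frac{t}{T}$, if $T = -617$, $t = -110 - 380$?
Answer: $\frac{490}{617} \approx 0.79417$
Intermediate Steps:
$t = -490$
$\frac{t}{T} = - \frac{490}{-617} = \left(-490\right) \left(- \frac{1}{617}\right) = \frac{490}{617}$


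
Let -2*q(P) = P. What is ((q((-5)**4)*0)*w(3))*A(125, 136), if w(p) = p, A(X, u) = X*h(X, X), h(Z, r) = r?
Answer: 0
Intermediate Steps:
q(P) = -P/2
A(X, u) = X**2 (A(X, u) = X*X = X**2)
((q((-5)**4)*0)*w(3))*A(125, 136) = ((-1/2*(-5)**4*0)*3)*125**2 = ((-1/2*625*0)*3)*15625 = (-625/2*0*3)*15625 = (0*3)*15625 = 0*15625 = 0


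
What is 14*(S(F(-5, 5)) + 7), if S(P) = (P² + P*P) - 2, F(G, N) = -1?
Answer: 98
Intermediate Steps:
S(P) = -2 + 2*P² (S(P) = (P² + P²) - 2 = 2*P² - 2 = -2 + 2*P²)
14*(S(F(-5, 5)) + 7) = 14*((-2 + 2*(-1)²) + 7) = 14*((-2 + 2*1) + 7) = 14*((-2 + 2) + 7) = 14*(0 + 7) = 14*7 = 98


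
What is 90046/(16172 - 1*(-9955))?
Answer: 90046/26127 ≈ 3.4465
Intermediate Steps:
90046/(16172 - 1*(-9955)) = 90046/(16172 + 9955) = 90046/26127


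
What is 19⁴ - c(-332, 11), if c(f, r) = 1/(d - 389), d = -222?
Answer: 79626132/611 ≈ 1.3032e+5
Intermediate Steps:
c(f, r) = -1/611 (c(f, r) = 1/(-222 - 389) = 1/(-611) = -1/611)
19⁴ - c(-332, 11) = 19⁴ - 1*(-1/611) = 130321 + 1/611 = 79626132/611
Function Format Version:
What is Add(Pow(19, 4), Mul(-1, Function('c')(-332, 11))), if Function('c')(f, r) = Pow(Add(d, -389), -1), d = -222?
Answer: Rational(79626132, 611) ≈ 1.3032e+5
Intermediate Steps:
Function('c')(f, r) = Rational(-1, 611) (Function('c')(f, r) = Pow(Add(-222, -389), -1) = Pow(-611, -1) = Rational(-1, 611))
Add(Pow(19, 4), Mul(-1, Function('c')(-332, 11))) = Add(Pow(19, 4), Mul(-1, Rational(-1, 611))) = Add(130321, Rational(1, 611)) = Rational(79626132, 611)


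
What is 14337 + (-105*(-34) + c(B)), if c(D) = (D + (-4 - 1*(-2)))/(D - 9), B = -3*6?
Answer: 483509/27 ≈ 17908.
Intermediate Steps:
B = -18
c(D) = (-2 + D)/(-9 + D) (c(D) = (D + (-4 + 2))/(-9 + D) = (D - 2)/(-9 + D) = (-2 + D)/(-9 + D))
14337 + (-105*(-34) + c(B)) = 14337 + (-105*(-34) + (-2 - 18)/(-9 - 18)) = 14337 + (3570 - 20/(-27)) = 14337 + (3570 - 1/27*(-20)) = 14337 + (3570 + 20/27) = 14337 + 96410/27 = 483509/27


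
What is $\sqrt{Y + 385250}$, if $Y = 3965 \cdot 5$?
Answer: $5 \sqrt{16203} \approx 636.46$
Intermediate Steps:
$Y = 19825$
$\sqrt{Y + 385250} = \sqrt{19825 + 385250} = \sqrt{405075} = 5 \sqrt{16203}$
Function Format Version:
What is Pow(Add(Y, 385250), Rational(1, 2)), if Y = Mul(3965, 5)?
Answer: Mul(5, Pow(16203, Rational(1, 2))) ≈ 636.46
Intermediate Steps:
Y = 19825
Pow(Add(Y, 385250), Rational(1, 2)) = Pow(Add(19825, 385250), Rational(1, 2)) = Pow(405075, Rational(1, 2)) = Mul(5, Pow(16203, Rational(1, 2)))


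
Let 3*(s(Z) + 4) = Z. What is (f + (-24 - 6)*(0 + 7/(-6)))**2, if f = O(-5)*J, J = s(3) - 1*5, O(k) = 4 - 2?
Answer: 361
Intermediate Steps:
O(k) = 2
s(Z) = -4 + Z/3
J = -8 (J = (-4 + (1/3)*3) - 1*5 = (-4 + 1) - 5 = -3 - 5 = -8)
f = -16 (f = 2*(-8) = -16)
(f + (-24 - 6)*(0 + 7/(-6)))**2 = (-16 + (-24 - 6)*(0 + 7/(-6)))**2 = (-16 - 30*(0 + 7*(-1/6)))**2 = (-16 - 30*(0 - 7/6))**2 = (-16 - 30*(-7/6))**2 = (-16 + 35)**2 = 19**2 = 361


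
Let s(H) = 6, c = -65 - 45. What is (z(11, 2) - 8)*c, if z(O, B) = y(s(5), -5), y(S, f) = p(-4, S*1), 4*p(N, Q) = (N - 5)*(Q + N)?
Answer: 1375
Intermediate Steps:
c = -110
p(N, Q) = (-5 + N)*(N + Q)/4 (p(N, Q) = ((N - 5)*(Q + N))/4 = ((-5 + N)*(N + Q))/4 = (-5 + N)*(N + Q)/4)
y(S, f) = 9 - 9*S/4 (y(S, f) = -5/4*(-4) - 5*S/4 + (¼)*(-4)² + (¼)*(-4)*(S*1) = 5 - 5*S/4 + (¼)*16 + (¼)*(-4)*S = 5 - 5*S/4 + 4 - S = 9 - 9*S/4)
z(O, B) = -9/2 (z(O, B) = 9 - 9/4*6 = 9 - 27/2 = -9/2)
(z(11, 2) - 8)*c = (-9/2 - 8)*(-110) = -25/2*(-110) = 1375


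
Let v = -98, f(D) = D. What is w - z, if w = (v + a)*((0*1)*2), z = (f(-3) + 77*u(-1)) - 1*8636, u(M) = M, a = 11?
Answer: 8716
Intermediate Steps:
z = -8716 (z = (-3 + 77*(-1)) - 1*8636 = (-3 - 77) - 8636 = -80 - 8636 = -8716)
w = 0 (w = (-98 + 11)*((0*1)*2) = -0*2 = -87*0 = 0)
w - z = 0 - 1*(-8716) = 0 + 8716 = 8716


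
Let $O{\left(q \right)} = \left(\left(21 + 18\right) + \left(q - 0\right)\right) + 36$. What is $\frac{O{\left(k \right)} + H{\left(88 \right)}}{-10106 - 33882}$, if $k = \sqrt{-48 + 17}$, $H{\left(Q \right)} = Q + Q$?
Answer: $- \frac{251}{43988} - \frac{i \sqrt{31}}{43988} \approx -0.0057061 - 0.00012657 i$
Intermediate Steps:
$H{\left(Q \right)} = 2 Q$
$k = i \sqrt{31}$ ($k = \sqrt{-31} = i \sqrt{31} \approx 5.5678 i$)
$O{\left(q \right)} = 75 + q$ ($O{\left(q \right)} = \left(39 + \left(q + 0\right)\right) + 36 = \left(39 + q\right) + 36 = 75 + q$)
$\frac{O{\left(k \right)} + H{\left(88 \right)}}{-10106 - 33882} = \frac{\left(75 + i \sqrt{31}\right) + 2 \cdot 88}{-10106 - 33882} = \frac{\left(75 + i \sqrt{31}\right) + 176}{-43988} = \left(251 + i \sqrt{31}\right) \left(- \frac{1}{43988}\right) = - \frac{251}{43988} - \frac{i \sqrt{31}}{43988}$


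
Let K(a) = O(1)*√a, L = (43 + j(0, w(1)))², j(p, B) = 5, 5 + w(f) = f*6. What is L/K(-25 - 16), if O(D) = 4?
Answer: -576*I*√41/41 ≈ -89.956*I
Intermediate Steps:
w(f) = -5 + 6*f (w(f) = -5 + f*6 = -5 + 6*f)
L = 2304 (L = (43 + 5)² = 48² = 2304)
K(a) = 4*√a
L/K(-25 - 16) = 2304/((4*√(-25 - 16))) = 2304/((4*√(-41))) = 2304/((4*(I*√41))) = 2304/((4*I*√41)) = 2304*(-I*√41/164) = -576*I*√41/41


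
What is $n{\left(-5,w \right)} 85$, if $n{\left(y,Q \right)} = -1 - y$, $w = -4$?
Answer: $340$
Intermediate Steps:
$n{\left(-5,w \right)} 85 = \left(-1 - -5\right) 85 = \left(-1 + 5\right) 85 = 4 \cdot 85 = 340$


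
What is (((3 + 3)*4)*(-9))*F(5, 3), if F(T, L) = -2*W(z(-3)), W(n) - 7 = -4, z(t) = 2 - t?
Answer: 1296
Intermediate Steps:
W(n) = 3 (W(n) = 7 - 4 = 3)
F(T, L) = -6 (F(T, L) = -2*3 = -6)
(((3 + 3)*4)*(-9))*F(5, 3) = (((3 + 3)*4)*(-9))*(-6) = ((6*4)*(-9))*(-6) = (24*(-9))*(-6) = -216*(-6) = 1296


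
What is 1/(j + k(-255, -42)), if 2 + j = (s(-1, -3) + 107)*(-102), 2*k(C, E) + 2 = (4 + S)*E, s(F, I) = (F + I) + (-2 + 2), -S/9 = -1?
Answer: -1/10782 ≈ -9.2747e-5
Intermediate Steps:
S = 9 (S = -9*(-1) = 9)
s(F, I) = F + I (s(F, I) = (F + I) + 0 = F + I)
k(C, E) = -1 + 13*E/2 (k(C, E) = -1 + ((4 + 9)*E)/2 = -1 + (13*E)/2 = -1 + 13*E/2)
j = -10508 (j = -2 + ((-1 - 3) + 107)*(-102) = -2 + (-4 + 107)*(-102) = -2 + 103*(-102) = -2 - 10506 = -10508)
1/(j + k(-255, -42)) = 1/(-10508 + (-1 + (13/2)*(-42))) = 1/(-10508 + (-1 - 273)) = 1/(-10508 - 274) = 1/(-10782) = -1/10782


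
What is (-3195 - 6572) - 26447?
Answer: -36214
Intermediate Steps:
(-3195 - 6572) - 26447 = -9767 - 26447 = -36214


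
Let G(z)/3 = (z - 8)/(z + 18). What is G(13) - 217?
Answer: -6712/31 ≈ -216.52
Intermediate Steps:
G(z) = 3*(-8 + z)/(18 + z) (G(z) = 3*((z - 8)/(z + 18)) = 3*((-8 + z)/(18 + z)) = 3*(-8 + z)/(18 + z))
G(13) - 217 = 3*(-8 + 13)/(18 + 13) - 217 = 3*5/31 - 217 = 3*(1/31)*5 - 217 = 15/31 - 217 = -6712/31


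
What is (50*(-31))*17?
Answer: -26350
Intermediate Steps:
(50*(-31))*17 = -1550*17 = -26350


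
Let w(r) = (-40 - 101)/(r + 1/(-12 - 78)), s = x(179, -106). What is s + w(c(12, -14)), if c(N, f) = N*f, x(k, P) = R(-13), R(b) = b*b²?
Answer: -33208147/15121 ≈ -2196.2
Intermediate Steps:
R(b) = b³
x(k, P) = -2197 (x(k, P) = (-13)³ = -2197)
s = -2197
w(r) = -141/(-1/90 + r) (w(r) = -141/(r + 1/(-90)) = -141/(r - 1/90) = -141/(-1/90 + r))
s + w(c(12, -14)) = -2197 - 12690/(-1 + 90*(12*(-14))) = -2197 - 12690/(-1 + 90*(-168)) = -2197 - 12690/(-1 - 15120) = -2197 - 12690/(-15121) = -2197 - 12690*(-1/15121) = -2197 + 12690/15121 = -33208147/15121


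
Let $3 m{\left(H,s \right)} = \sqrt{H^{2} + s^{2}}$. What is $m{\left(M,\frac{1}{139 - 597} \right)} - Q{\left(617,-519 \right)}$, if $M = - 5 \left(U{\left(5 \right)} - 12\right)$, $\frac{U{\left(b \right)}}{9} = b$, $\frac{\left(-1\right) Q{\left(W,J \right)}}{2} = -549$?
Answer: $-1098 + \frac{\sqrt{5710824901}}{1374} \approx -1043.0$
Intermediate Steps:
$Q{\left(W,J \right)} = 1098$ ($Q{\left(W,J \right)} = \left(-2\right) \left(-549\right) = 1098$)
$U{\left(b \right)} = 9 b$
$M = -165$ ($M = - 5 \left(9 \cdot 5 - 12\right) = - 5 \left(45 - 12\right) = \left(-5\right) 33 = -165$)
$m{\left(H,s \right)} = \frac{\sqrt{H^{2} + s^{2}}}{3}$
$m{\left(M,\frac{1}{139 - 597} \right)} - Q{\left(617,-519 \right)} = \frac{\sqrt{\left(-165\right)^{2} + \left(\frac{1}{139 - 597}\right)^{2}}}{3} - 1098 = \frac{\sqrt{27225 + \left(\frac{1}{-458}\right)^{2}}}{3} - 1098 = \frac{\sqrt{27225 + \left(- \frac{1}{458}\right)^{2}}}{3} - 1098 = \frac{\sqrt{27225 + \frac{1}{209764}}}{3} - 1098 = \frac{\sqrt{\frac{5710824901}{209764}}}{3} - 1098 = \frac{\frac{1}{458} \sqrt{5710824901}}{3} - 1098 = \frac{\sqrt{5710824901}}{1374} - 1098 = -1098 + \frac{\sqrt{5710824901}}{1374}$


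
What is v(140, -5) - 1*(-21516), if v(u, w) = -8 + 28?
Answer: 21536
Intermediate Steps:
v(u, w) = 20
v(140, -5) - 1*(-21516) = 20 - 1*(-21516) = 20 + 21516 = 21536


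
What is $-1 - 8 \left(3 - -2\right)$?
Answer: $-41$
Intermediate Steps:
$-1 - 8 \left(3 - -2\right) = -1 - 8 \left(3 + 2\right) = -1 - 40 = -41$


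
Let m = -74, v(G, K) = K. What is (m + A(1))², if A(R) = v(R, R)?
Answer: 5329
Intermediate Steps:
A(R) = R
(m + A(1))² = (-74 + 1)² = (-73)² = 5329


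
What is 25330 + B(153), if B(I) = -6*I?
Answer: 24412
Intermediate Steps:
25330 + B(153) = 25330 - 6*153 = 25330 - 918 = 24412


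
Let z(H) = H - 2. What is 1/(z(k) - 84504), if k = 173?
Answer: -1/84333 ≈ -1.1858e-5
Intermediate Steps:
z(H) = -2 + H
1/(z(k) - 84504) = 1/((-2 + 173) - 84504) = 1/(171 - 84504) = 1/(-84333) = -1/84333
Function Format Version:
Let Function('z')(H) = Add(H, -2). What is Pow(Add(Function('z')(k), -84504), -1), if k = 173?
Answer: Rational(-1, 84333) ≈ -1.1858e-5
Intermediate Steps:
Function('z')(H) = Add(-2, H)
Pow(Add(Function('z')(k), -84504), -1) = Pow(Add(Add(-2, 173), -84504), -1) = Pow(Add(171, -84504), -1) = Pow(-84333, -1) = Rational(-1, 84333)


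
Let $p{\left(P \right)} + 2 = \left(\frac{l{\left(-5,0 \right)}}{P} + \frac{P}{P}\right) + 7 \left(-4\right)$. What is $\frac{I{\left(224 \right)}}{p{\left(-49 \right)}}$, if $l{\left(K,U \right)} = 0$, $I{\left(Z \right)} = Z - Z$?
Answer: $0$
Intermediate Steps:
$I{\left(Z \right)} = 0$
$p{\left(P \right)} = -29$ ($p{\left(P \right)} = -2 + \left(\left(\frac{0}{P} + \frac{P}{P}\right) + 7 \left(-4\right)\right) = -2 + \left(\left(0 + 1\right) - 28\right) = -2 + \left(1 - 28\right) = -2 - 27 = -29$)
$\frac{I{\left(224 \right)}}{p{\left(-49 \right)}} = \frac{0}{-29} = 0 \left(- \frac{1}{29}\right) = 0$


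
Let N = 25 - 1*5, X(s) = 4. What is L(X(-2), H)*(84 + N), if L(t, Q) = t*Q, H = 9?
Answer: 3744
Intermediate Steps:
N = 20 (N = 25 - 5 = 20)
L(t, Q) = Q*t
L(X(-2), H)*(84 + N) = (9*4)*(84 + 20) = 36*104 = 3744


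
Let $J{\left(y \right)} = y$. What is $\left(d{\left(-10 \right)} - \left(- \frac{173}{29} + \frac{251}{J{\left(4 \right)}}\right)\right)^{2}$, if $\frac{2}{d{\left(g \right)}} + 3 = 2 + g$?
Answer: $\frac{5283690721}{1628176} \approx 3245.2$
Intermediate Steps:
$d{\left(g \right)} = \frac{2}{-1 + g}$ ($d{\left(g \right)} = \frac{2}{-3 + \left(2 + g\right)} = \frac{2}{-1 + g}$)
$\left(d{\left(-10 \right)} - \left(- \frac{173}{29} + \frac{251}{J{\left(4 \right)}}\right)\right)^{2} = \left(\frac{2}{-1 - 10} - \left(- \frac{173}{29} + \frac{251}{4}\right)\right)^{2} = \left(\frac{2}{-11} - \frac{6587}{116}\right)^{2} = \left(2 \left(- \frac{1}{11}\right) + \left(- \frac{251}{4} + \frac{173}{29}\right)\right)^{2} = \left(- \frac{2}{11} - \frac{6587}{116}\right)^{2} = \left(- \frac{72689}{1276}\right)^{2} = \frac{5283690721}{1628176}$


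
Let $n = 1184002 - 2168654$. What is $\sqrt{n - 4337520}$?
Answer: $2 i \sqrt{1330543} \approx 2307.0 i$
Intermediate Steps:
$n = -984652$
$\sqrt{n - 4337520} = \sqrt{-984652 - 4337520} = \sqrt{-5322172} = 2 i \sqrt{1330543}$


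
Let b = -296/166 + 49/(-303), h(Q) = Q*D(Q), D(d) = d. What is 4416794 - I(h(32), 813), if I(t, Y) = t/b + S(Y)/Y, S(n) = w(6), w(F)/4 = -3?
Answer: 58551058015254/13254881 ≈ 4.4173e+6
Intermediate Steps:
w(F) = -12 (w(F) = 4*(-3) = -12)
S(n) = -12
h(Q) = Q² (h(Q) = Q*Q = Q²)
b = -48911/25149 (b = -296*1/166 + 49*(-1/303) = -148/83 - 49/303 = -48911/25149 ≈ -1.9448)
I(t, Y) = -12/Y - 25149*t/48911 (I(t, Y) = t/(-48911/25149) - 12/Y = t*(-25149/48911) - 12/Y = -25149*t/48911 - 12/Y = -12/Y - 25149*t/48911)
4416794 - I(h(32), 813) = 4416794 - (-12/813 - 25149/48911*32²) = 4416794 - (-12*1/813 - 25149/48911*1024) = 4416794 - (-4/271 - 25752576/48911) = 4416794 - 1*(-6979143740/13254881) = 4416794 + 6979143740/13254881 = 58551058015254/13254881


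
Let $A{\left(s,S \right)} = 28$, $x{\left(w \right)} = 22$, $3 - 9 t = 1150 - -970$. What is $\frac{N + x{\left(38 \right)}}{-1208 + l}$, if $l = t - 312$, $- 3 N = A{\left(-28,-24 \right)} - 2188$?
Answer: $- \frac{6678}{15797} \approx -0.42274$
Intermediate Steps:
$t = - \frac{2117}{9}$ ($t = \frac{1}{3} - \frac{1150 - -970}{9} = \frac{1}{3} - \frac{1150 + 970}{9} = \frac{1}{3} - \frac{2120}{9} = - \frac{2117}{9} \approx -235.22$)
$N = 720$ ($N = - \frac{28 - 2188}{3} = \left(- \frac{1}{3}\right) \left(-2160\right) = 720$)
$l = - \frac{4925}{9}$ ($l = - \frac{2117}{9} - 312 = - \frac{4925}{9} \approx -547.22$)
$\frac{N + x{\left(38 \right)}}{-1208 + l} = \frac{720 + 22}{-1208 - \frac{4925}{9}} = \frac{742}{- \frac{15797}{9}} = 742 \left(- \frac{9}{15797}\right) = - \frac{6678}{15797}$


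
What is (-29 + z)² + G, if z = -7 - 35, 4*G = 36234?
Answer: 28199/2 ≈ 14100.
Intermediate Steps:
G = 18117/2 (G = (¼)*36234 = 18117/2 ≈ 9058.5)
z = -42
(-29 + z)² + G = (-29 - 42)² + 18117/2 = (-71)² + 18117/2 = 5041 + 18117/2 = 28199/2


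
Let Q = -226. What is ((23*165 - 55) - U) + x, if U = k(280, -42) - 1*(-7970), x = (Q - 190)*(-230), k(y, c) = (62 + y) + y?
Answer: 90828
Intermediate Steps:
k(y, c) = 62 + 2*y
x = 95680 (x = (-226 - 190)*(-230) = -416*(-230) = 95680)
U = 8592 (U = (62 + 2*280) - 1*(-7970) = (62 + 560) + 7970 = 622 + 7970 = 8592)
((23*165 - 55) - U) + x = ((23*165 - 55) - 1*8592) + 95680 = ((3795 - 55) - 8592) + 95680 = (3740 - 8592) + 95680 = -4852 + 95680 = 90828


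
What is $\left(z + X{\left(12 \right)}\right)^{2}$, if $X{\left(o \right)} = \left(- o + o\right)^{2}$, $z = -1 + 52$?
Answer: $2601$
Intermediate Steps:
$z = 51$
$X{\left(o \right)} = 0$ ($X{\left(o \right)} = 0^{2} = 0$)
$\left(z + X{\left(12 \right)}\right)^{2} = \left(51 + 0\right)^{2} = 51^{2} = 2601$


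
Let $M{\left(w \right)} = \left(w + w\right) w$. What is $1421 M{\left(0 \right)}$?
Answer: $0$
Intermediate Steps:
$M{\left(w \right)} = 2 w^{2}$ ($M{\left(w \right)} = 2 w w = 2 w^{2}$)
$1421 M{\left(0 \right)} = 1421 \cdot 2 \cdot 0^{2} = 1421 \cdot 2 \cdot 0 = 1421 \cdot 0 = 0$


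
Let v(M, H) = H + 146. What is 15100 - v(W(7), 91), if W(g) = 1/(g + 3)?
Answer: 14863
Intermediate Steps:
W(g) = 1/(3 + g)
v(M, H) = 146 + H
15100 - v(W(7), 91) = 15100 - (146 + 91) = 15100 - 1*237 = 15100 - 237 = 14863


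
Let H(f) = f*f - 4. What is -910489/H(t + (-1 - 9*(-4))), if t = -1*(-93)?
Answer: -910489/16380 ≈ -55.585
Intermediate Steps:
t = 93
H(f) = -4 + f² (H(f) = f² - 4 = -4 + f²)
-910489/H(t + (-1 - 9*(-4))) = -910489/(-4 + (93 + (-1 - 9*(-4)))²) = -910489/(-4 + (93 + (-1 + 36))²) = -910489/(-4 + (93 + 35)²) = -910489/(-4 + 128²) = -910489/(-4 + 16384) = -910489/16380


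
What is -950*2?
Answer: -1900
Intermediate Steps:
-950*2 = -475*4 = -1900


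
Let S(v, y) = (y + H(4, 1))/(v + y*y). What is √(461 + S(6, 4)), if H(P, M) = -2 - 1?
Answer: 21*√506/22 ≈ 21.472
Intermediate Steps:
H(P, M) = -3
S(v, y) = (-3 + y)/(v + y²) (S(v, y) = (y - 3)/(v + y*y) = (-3 + y)/(v + y²))
√(461 + S(6, 4)) = √(461 + (-3 + 4)/(6 + 4²)) = √(461 + 1/(6 + 16)) = √(461 + 1/22) = √(10143/22) = 21*√506/22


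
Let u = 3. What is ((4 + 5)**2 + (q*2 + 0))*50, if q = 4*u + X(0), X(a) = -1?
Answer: 5150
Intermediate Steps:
q = 11 (q = 4*3 - 1 = 12 - 1 = 11)
((4 + 5)**2 + (q*2 + 0))*50 = ((4 + 5)**2 + (11*2 + 0))*50 = (9**2 + (22 + 0))*50 = (81 + 22)*50 = 103*50 = 5150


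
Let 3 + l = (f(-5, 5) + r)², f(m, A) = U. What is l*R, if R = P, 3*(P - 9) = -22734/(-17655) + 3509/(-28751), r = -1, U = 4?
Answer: 9531229516/169199635 ≈ 56.331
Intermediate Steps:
f(m, A) = 4
P = 4765614758/507598905 (P = 9 + (-22734/(-17655) + 3509/(-28751))/3 = 9 + (-22734*(-1/17655) + 3509*(-1/28751))/3 = 9 + (7578/5885 - 3509/28751)/3 = 9 + (⅓)*(197224613/169199635) = 9 + 197224613/507598905 = 4765614758/507598905 ≈ 9.3885)
R = 4765614758/507598905 ≈ 9.3885
l = 6 (l = -3 + (4 - 1)² = -3 + 3² = -3 + 9 = 6)
l*R = 6*(4765614758/507598905) = 9531229516/169199635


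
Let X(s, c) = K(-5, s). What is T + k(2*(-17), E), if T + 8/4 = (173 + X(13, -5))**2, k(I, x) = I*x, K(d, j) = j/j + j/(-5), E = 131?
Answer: 623049/25 ≈ 24922.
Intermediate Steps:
K(d, j) = 1 - j/5 (K(d, j) = 1 + j*(-1/5) = 1 - j/5)
X(s, c) = 1 - s/5
T = 734399/25 (T = -2 + (173 + (1 - 1/5*13))**2 = -2 + (173 + (1 - 13/5))**2 = -2 + (173 - 8/5)**2 = -2 + (857/5)**2 = -2 + 734449/25 = 734399/25 ≈ 29376.)
T + k(2*(-17), E) = 734399/25 + (2*(-17))*131 = 734399/25 - 34*131 = 734399/25 - 4454 = 623049/25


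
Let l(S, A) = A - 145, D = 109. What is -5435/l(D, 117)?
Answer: 5435/28 ≈ 194.11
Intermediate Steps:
l(S, A) = -145 + A
-5435/l(D, 117) = -5435/(-145 + 117) = -5435/(-28) = -5435*(-1/28) = 5435/28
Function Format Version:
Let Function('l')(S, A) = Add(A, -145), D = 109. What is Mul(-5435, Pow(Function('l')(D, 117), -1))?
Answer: Rational(5435, 28) ≈ 194.11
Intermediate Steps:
Function('l')(S, A) = Add(-145, A)
Mul(-5435, Pow(Function('l')(D, 117), -1)) = Mul(-5435, Pow(Add(-145, 117), -1)) = Mul(-5435, Pow(-28, -1)) = Mul(-5435, Rational(-1, 28)) = Rational(5435, 28)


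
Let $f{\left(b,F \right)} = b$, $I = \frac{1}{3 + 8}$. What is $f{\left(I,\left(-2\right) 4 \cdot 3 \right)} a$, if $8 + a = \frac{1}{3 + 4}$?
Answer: $- \frac{5}{7} \approx -0.71429$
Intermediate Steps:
$I = \frac{1}{11} \approx 0.090909$
$a = - \frac{55}{7}$ ($a = -8 + \frac{1}{3 + 4} = -8 + \frac{1}{7} = - \frac{55}{7} \approx -7.8571$)
$f{\left(I,\left(-2\right) 4 \cdot 3 \right)} a = \frac{1}{11} \left(- \frac{55}{7}\right) = - \frac{5}{7}$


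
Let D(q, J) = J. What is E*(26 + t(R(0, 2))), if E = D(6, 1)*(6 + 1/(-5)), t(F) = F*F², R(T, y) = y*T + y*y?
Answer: 522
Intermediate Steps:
R(T, y) = y² + T*y (R(T, y) = T*y + y² = y² + T*y)
t(F) = F³
E = 29/5 (E = 1*(6 + 1/(-5)) = 1*(6 - ⅕) = 1*(29/5) = 29/5 ≈ 5.8000)
E*(26 + t(R(0, 2))) = 29*(26 + (2*(0 + 2))³)/5 = 29*(26 + (2*2)³)/5 = 29*(26 + 4³)/5 = 29*(26 + 64)/5 = (29/5)*90 = 522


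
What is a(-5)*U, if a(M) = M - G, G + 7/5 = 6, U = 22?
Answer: -1056/5 ≈ -211.20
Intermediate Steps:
G = 23/5 (G = -7/5 + 6 = 23/5 ≈ 4.6000)
a(M) = -23/5 + M (a(M) = M - 1*23/5 = M - 23/5 = -23/5 + M)
a(-5)*U = (-23/5 - 5)*22 = -48/5*22 = -1056/5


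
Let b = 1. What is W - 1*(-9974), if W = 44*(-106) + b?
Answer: 5311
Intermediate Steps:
W = -4663 (W = 44*(-106) + 1 = -4664 + 1 = -4663)
W - 1*(-9974) = -4663 - 1*(-9974) = -4663 + 9974 = 5311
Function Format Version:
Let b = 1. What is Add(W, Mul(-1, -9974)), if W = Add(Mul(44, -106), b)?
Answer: 5311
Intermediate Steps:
W = -4663 (W = Add(Mul(44, -106), 1) = Add(-4664, 1) = -4663)
Add(W, Mul(-1, -9974)) = Add(-4663, Mul(-1, -9974)) = Add(-4663, 9974) = 5311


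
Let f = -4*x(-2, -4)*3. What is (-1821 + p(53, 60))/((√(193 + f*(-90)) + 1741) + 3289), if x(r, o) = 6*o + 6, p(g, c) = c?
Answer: -2952610/8440049 + 587*I*√19247/8440049 ≈ -0.34983 + 0.0096488*I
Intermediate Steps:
x(r, o) = 6 + 6*o
f = 216 (f = -4*(6 + 6*(-4))*3 = -4*(6 - 24)*3 = -4*(-18)*3 = 72*3 = 216)
(-1821 + p(53, 60))/((√(193 + f*(-90)) + 1741) + 3289) = (-1821 + 60)/((√(193 + 216*(-90)) + 1741) + 3289) = -1761/((√(193 - 19440) + 1741) + 3289) = -1761/((√(-19247) + 1741) + 3289) = -1761/((I*√19247 + 1741) + 3289) = -1761/((1741 + I*√19247) + 3289) = -1761/(5030 + I*√19247)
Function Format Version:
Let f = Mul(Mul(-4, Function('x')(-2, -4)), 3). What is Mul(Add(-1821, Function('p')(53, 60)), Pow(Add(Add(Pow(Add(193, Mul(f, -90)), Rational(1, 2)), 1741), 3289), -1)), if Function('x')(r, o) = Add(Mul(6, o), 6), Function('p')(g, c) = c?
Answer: Add(Rational(-2952610, 8440049), Mul(Rational(587, 8440049), I, Pow(19247, Rational(1, 2)))) ≈ Add(-0.34983, Mul(0.0096488, I))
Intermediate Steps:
Function('x')(r, o) = Add(6, Mul(6, o))
f = 216 (f = Mul(Mul(-4, Add(6, Mul(6, -4))), 3) = Mul(Mul(-4, Add(6, -24)), 3) = Mul(Mul(-4, -18), 3) = Mul(72, 3) = 216)
Mul(Add(-1821, Function('p')(53, 60)), Pow(Add(Add(Pow(Add(193, Mul(f, -90)), Rational(1, 2)), 1741), 3289), -1)) = Mul(Add(-1821, 60), Pow(Add(Add(Pow(Add(193, Mul(216, -90)), Rational(1, 2)), 1741), 3289), -1)) = Mul(-1761, Pow(Add(Add(Pow(Add(193, -19440), Rational(1, 2)), 1741), 3289), -1)) = Mul(-1761, Pow(Add(Add(Pow(-19247, Rational(1, 2)), 1741), 3289), -1)) = Mul(-1761, Pow(Add(Add(Mul(I, Pow(19247, Rational(1, 2))), 1741), 3289), -1)) = Mul(-1761, Pow(Add(Add(1741, Mul(I, Pow(19247, Rational(1, 2)))), 3289), -1)) = Mul(-1761, Pow(Add(5030, Mul(I, Pow(19247, Rational(1, 2)))), -1))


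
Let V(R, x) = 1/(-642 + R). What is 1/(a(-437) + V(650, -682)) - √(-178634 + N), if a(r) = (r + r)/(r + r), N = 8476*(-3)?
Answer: 8/9 - I*√204062 ≈ 0.88889 - 451.73*I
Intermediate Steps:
N = -25428
a(r) = 1 (a(r) = (2*r)/((2*r)) = (2*r)*(1/(2*r)) = 1)
1/(a(-437) + V(650, -682)) - √(-178634 + N) = 1/(1 + 1/(-642 + 650)) - √(-178634 - 25428) = 1/(1 + 1/8) - √(-204062) = 1/(1 + ⅛) - I*√204062 = 1/(9/8) - I*√204062 = 8/9 - I*√204062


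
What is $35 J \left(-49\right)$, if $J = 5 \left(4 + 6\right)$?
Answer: $-85750$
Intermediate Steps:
$J = 50$ ($J = 5 \cdot 10 = 50$)
$35 J \left(-49\right) = 35 \cdot 50 \left(-49\right) = 1750 \left(-49\right) = -85750$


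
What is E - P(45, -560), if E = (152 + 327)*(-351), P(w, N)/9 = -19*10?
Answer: -166419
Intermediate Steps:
P(w, N) = -1710 (P(w, N) = 9*(-19*10) = 9*(-190) = -1710)
E = -168129 (E = 479*(-351) = -168129)
E - P(45, -560) = -168129 - 1*(-1710) = -168129 + 1710 = -166419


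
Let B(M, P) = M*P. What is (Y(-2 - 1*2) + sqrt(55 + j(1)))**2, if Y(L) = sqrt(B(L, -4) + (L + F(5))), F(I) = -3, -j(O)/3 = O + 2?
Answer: (3 + sqrt(46))**2 ≈ 95.694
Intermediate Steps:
j(O) = -6 - 3*O (j(O) = -3*(O + 2) = -3*(2 + O) = -6 - 3*O)
Y(L) = sqrt(-3 - 3*L) (Y(L) = sqrt(L*(-4) + (L - 3)) = sqrt(-4*L + (-3 + L)) = sqrt(-3 - 3*L))
(Y(-2 - 1*2) + sqrt(55 + j(1)))**2 = (sqrt(-3 - 3*(-2 - 1*2)) + sqrt(55 + (-6 - 3*1)))**2 = (sqrt(-3 - 3*(-2 - 2)) + sqrt(55 + (-6 - 3)))**2 = (sqrt(-3 - 3*(-4)) + sqrt(55 - 9))**2 = (sqrt(-3 + 12) + sqrt(46))**2 = (sqrt(9) + sqrt(46))**2 = (3 + sqrt(46))**2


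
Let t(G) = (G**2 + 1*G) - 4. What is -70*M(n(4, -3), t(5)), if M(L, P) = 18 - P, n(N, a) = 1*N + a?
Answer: 560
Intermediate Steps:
n(N, a) = N + a
t(G) = -4 + G + G**2 (t(G) = (G**2 + G) - 4 = (G + G**2) - 4 = -4 + G + G**2)
-70*M(n(4, -3), t(5)) = -70*(18 - (-4 + 5 + 5**2)) = -70*(18 - (-4 + 5 + 25)) = -70*(18 - 1*26) = -70*(18 - 26) = -70*(-8) = 560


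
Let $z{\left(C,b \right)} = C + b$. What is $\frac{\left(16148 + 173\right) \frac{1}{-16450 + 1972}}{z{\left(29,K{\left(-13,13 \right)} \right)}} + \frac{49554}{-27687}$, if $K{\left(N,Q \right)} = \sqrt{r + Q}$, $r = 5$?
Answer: $- \frac{10588770887}{5787745854} + \frac{859 \sqrt{2}}{209042} \approx -1.8237$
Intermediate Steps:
$K{\left(N,Q \right)} = \sqrt{5 + Q}$
$\frac{\left(16148 + 173\right) \frac{1}{-16450 + 1972}}{z{\left(29,K{\left(-13,13 \right)} \right)}} + \frac{49554}{-27687} = \frac{\left(16148 + 173\right) \frac{1}{-16450 + 1972}}{29 + \sqrt{5 + 13}} + \frac{49554}{-27687} = \frac{16321 \frac{1}{-14478}}{29 + \sqrt{18}} + 49554 \left(- \frac{1}{27687}\right) = \frac{16321 \left(- \frac{1}{14478}\right)}{29 + 3 \sqrt{2}} - \frac{16518}{9229} = - \frac{859}{762 \left(29 + 3 \sqrt{2}\right)} - \frac{16518}{9229} = - \frac{16518}{9229} - \frac{859}{762 \left(29 + 3 \sqrt{2}\right)}$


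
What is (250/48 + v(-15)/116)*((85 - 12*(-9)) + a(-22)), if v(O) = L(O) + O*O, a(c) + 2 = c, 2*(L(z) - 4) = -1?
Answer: 211081/174 ≈ 1213.1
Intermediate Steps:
L(z) = 7/2 (L(z) = 4 + (1/2)*(-1) = 4 - 1/2 = 7/2)
a(c) = -2 + c
v(O) = 7/2 + O**2 (v(O) = 7/2 + O*O = 7/2 + O**2)
(250/48 + v(-15)/116)*((85 - 12*(-9)) + a(-22)) = (250/48 + (7/2 + (-15)**2)/116)*((85 - 12*(-9)) + (-2 - 22)) = (250*(1/48) + (7/2 + 225)*(1/116))*((85 + 108) - 24) = (125/24 + (457/2)*(1/116))*(193 - 24) = (125/24 + 457/232)*169 = (1249/174)*169 = 211081/174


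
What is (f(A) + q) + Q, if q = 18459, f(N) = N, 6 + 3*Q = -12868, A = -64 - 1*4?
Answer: 42299/3 ≈ 14100.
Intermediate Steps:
A = -68 (A = -64 - 4 = -68)
Q = -12874/3 (Q = -2 + (⅓)*(-12868) = -2 - 12868/3 = -12874/3 ≈ -4291.3)
(f(A) + q) + Q = (-68 + 18459) - 12874/3 = 18391 - 12874/3 = 42299/3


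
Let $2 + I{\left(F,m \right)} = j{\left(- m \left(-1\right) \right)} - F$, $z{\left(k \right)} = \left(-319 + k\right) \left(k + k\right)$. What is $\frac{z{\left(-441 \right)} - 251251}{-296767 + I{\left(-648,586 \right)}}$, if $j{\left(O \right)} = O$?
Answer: $- \frac{419069}{295535} \approx -1.418$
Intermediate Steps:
$z{\left(k \right)} = 2 k \left(-319 + k\right)$ ($z{\left(k \right)} = \left(-319 + k\right) 2 k = 2 k \left(-319 + k\right)$)
$I{\left(F,m \right)} = -2 + m - F$ ($I{\left(F,m \right)} = -2 - \left(F - - m \left(-1\right)\right) = -2 - \left(F - m\right) = -2 + m - F$)
$\frac{z{\left(-441 \right)} - 251251}{-296767 + I{\left(-648,586 \right)}} = \frac{2 \left(-441\right) \left(-319 - 441\right) - 251251}{-296767 - -1232} = \frac{2 \left(-441\right) \left(-760\right) - 251251}{-296767 + \left(-2 + 586 + 648\right)} = \frac{670320 - 251251}{-296767 + 1232} = \frac{419069}{-295535} = 419069 \left(- \frac{1}{295535}\right) = - \frac{419069}{295535}$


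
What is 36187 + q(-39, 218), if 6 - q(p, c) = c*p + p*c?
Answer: 53197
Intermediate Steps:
q(p, c) = 6 - 2*c*p (q(p, c) = 6 - (c*p + p*c) = 6 - (c*p + c*p) = 6 - 2*c*p)
36187 + q(-39, 218) = 36187 + (6 - 2*218*(-39)) = 36187 + (6 + 17004) = 36187 + 17010 = 53197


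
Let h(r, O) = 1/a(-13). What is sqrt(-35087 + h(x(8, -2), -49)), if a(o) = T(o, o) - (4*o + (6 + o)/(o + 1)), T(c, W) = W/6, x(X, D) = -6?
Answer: 9*I*sqrt(16810995)/197 ≈ 187.32*I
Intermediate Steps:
T(c, W) = W/6 (T(c, W) = W*(1/6) = W/6)
a(o) = -23*o/6 - (6 + o)/(1 + o) (a(o) = o/6 - (4*o + (6 + o)/(o + 1)) = o/6 - (4*o + (6 + o)/(1 + o)) = o/6 + (-4*o - (6 + o)/(1 + o)) = -23*o/6 - (6 + o)/(1 + o))
h(r, O) = 4/197 (h(r, O) = 1/((-36 - 29*(-13) - 23*(-13)**2)/(6*(1 - 13))) = 1/((1/6)*(-36 + 377 - 23*169)/(-12)) = 1/((1/6)*(-1/12)*(-36 + 377 - 3887)) = 1/((1/6)*(-1/12)*(-3546)) = 1/(197/4) = 4/197)
sqrt(-35087 + h(x(8, -2), -49)) = sqrt(-35087 + 4/197) = sqrt(-6912135/197) = 9*I*sqrt(16810995)/197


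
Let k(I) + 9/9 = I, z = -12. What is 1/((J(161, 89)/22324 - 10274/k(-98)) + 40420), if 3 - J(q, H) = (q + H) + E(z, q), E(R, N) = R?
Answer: 200916/8141873221 ≈ 2.4677e-5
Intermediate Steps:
J(q, H) = 15 - H - q (J(q, H) = 3 - ((q + H) - 12) = 3 - ((H + q) - 12) = 3 - (-12 + H + q) = 3 + (12 - H - q) = 15 - H - q)
k(I) = -1 + I
1/((J(161, 89)/22324 - 10274/k(-98)) + 40420) = 1/(((15 - 1*89 - 1*161)/22324 - 10274/(-1 - 98)) + 40420) = 1/(((15 - 89 - 161)*(1/22324) - 10274/(-99)) + 40420) = 1/((-235*1/22324 - 10274*(-1/99)) + 40420) = 1/((-235/22324 + 934/9) + 40420) = 1/(20848501/200916 + 40420) = 1/(8141873221/200916) = 200916/8141873221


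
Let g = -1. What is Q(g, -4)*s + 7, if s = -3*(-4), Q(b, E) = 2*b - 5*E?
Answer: 223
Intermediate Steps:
Q(b, E) = -5*E + 2*b
s = 12
Q(g, -4)*s + 7 = (-5*(-4) + 2*(-1))*12 + 7 = (20 - 2)*12 + 7 = 18*12 + 7 = 216 + 7 = 223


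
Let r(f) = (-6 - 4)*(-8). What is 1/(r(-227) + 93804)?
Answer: 1/93884 ≈ 1.0651e-5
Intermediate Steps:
r(f) = 80 (r(f) = -10*(-8) = 80)
1/(r(-227) + 93804) = 1/(80 + 93804) = 1/93884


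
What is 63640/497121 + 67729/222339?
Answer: 5313240241/12281042891 ≈ 0.43264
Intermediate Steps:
63640/497121 + 67729/222339 = 5313240241/12281042891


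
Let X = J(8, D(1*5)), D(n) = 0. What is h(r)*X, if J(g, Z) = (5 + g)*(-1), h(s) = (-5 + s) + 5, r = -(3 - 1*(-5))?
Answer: 104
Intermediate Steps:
r = -8 (r = -(3 + 5) = -1*8 = -8)
h(s) = s
J(g, Z) = -5 - g
X = -13 (X = -5 - 1*8 = -5 - 8 = -13)
h(r)*X = -8*(-13) = 104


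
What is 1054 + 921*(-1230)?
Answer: -1131776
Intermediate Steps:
1054 + 921*(-1230) = 1054 - 1132830 = -1131776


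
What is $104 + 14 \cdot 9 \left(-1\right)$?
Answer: $-22$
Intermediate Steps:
$104 + 14 \cdot 9 \left(-1\right) = 104 + 126 \left(-1\right) = 104 - 126 = -22$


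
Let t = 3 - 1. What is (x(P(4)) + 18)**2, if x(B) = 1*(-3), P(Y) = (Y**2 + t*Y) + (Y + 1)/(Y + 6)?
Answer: 225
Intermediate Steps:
t = 2
P(Y) = Y**2 + 2*Y + (1 + Y)/(6 + Y) (P(Y) = (Y**2 + 2*Y) + (Y + 1)/(Y + 6) = (Y**2 + 2*Y) + (1 + Y)/(6 + Y) = Y**2 + 2*Y + (1 + Y)/(6 + Y))
x(B) = -3
(x(P(4)) + 18)**2 = (-3 + 18)**2 = 15**2 = 225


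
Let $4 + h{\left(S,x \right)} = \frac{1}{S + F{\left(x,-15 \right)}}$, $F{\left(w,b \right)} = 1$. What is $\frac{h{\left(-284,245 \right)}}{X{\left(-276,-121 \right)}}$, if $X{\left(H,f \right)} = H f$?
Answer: $- \frac{103}{859188} \approx -0.00011988$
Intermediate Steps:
$h{\left(S,x \right)} = -4 + \frac{1}{1 + S}$ ($h{\left(S,x \right)} = -4 + \frac{1}{S + 1} = -4 + \frac{1}{1 + S}$)
$\frac{h{\left(-284,245 \right)}}{X{\left(-276,-121 \right)}} = \frac{\frac{1}{1 - 284} \left(-3 - -1136\right)}{\left(-276\right) \left(-121\right)} = \frac{\frac{1}{-283} \left(-3 + 1136\right)}{33396} = \left(- \frac{1}{283}\right) 1133 \cdot \frac{1}{33396} = \left(- \frac{1133}{283}\right) \frac{1}{33396} = - \frac{103}{859188}$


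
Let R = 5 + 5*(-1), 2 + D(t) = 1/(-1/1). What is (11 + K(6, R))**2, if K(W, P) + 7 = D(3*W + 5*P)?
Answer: 1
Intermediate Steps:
D(t) = -3 (D(t) = -2 + 1/(-1/1) = -2 + 1/(-1*1) = -2 + 1/(-1) = -2 - 1 = -3)
R = 0 (R = 5 - 5 = 0)
K(W, P) = -10 (K(W, P) = -7 - 3 = -10)
(11 + K(6, R))**2 = (11 - 10)**2 = 1**2 = 1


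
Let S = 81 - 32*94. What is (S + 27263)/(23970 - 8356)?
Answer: 12168/7807 ≈ 1.5586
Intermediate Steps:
S = -2927 (S = 81 - 3008 = -2927)
(S + 27263)/(23970 - 8356) = (-2927 + 27263)/(23970 - 8356) = 24336/15614 = 24336*(1/15614) = 12168/7807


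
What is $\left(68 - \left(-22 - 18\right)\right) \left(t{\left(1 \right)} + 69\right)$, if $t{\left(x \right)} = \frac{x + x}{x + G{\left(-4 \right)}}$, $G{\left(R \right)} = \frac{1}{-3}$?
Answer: $7776$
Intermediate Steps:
$G{\left(R \right)} = - \frac{1}{3}$
$t{\left(x \right)} = \frac{2 x}{- \frac{1}{3} + x}$ ($t{\left(x \right)} = \frac{x + x}{x - \frac{1}{3}} = \frac{2 x}{- \frac{1}{3} + x}$)
$\left(68 - \left(-22 - 18\right)\right) \left(t{\left(1 \right)} + 69\right) = \left(68 - \left(-22 - 18\right)\right) \left(6 \cdot 1 \frac{1}{-1 + 3 \cdot 1} + 69\right) = \left(68 - -40\right) \left(6 \cdot 1 \frac{1}{-1 + 3} + 69\right) = \left(68 + 40\right) \left(6 \cdot 1 \cdot \frac{1}{2} + 69\right) = 108 \left(6 \cdot 1 \cdot \frac{1}{2} + 69\right) = 108 \left(3 + 69\right) = 108 \cdot 72 = 7776$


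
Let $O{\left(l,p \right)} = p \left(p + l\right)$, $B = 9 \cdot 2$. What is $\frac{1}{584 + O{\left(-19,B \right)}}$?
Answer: $\frac{1}{566} \approx 0.0017668$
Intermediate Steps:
$B = 18$
$O{\left(l,p \right)} = p \left(l + p\right)$
$\frac{1}{584 + O{\left(-19,B \right)}} = \frac{1}{584 + 18 \left(-19 + 18\right)} = \frac{1}{584 + 18 \left(-1\right)} = \frac{1}{584 - 18} = \frac{1}{566}$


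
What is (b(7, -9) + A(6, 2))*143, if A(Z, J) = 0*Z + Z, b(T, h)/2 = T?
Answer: 2860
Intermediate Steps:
b(T, h) = 2*T
A(Z, J) = Z (A(Z, J) = 0 + Z = Z)
(b(7, -9) + A(6, 2))*143 = (2*7 + 6)*143 = (14 + 6)*143 = 20*143 = 2860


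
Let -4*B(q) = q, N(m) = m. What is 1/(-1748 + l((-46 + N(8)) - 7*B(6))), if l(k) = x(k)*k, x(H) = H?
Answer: -4/3967 ≈ -0.0010083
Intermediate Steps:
B(q) = -q/4
l(k) = k² (l(k) = k*k = k²)
1/(-1748 + l((-46 + N(8)) - 7*B(6))) = 1/(-1748 + ((-46 + 8) - (-7)*6/4)²) = 1/(-1748 + (-38 - 7*(-3/2))²) = 1/(-1748 + (-38 + 21/2)²) = 1/(-1748 + (-55/2)²) = 1/(-1748 + 3025/4) = 1/(-3967/4) = -4/3967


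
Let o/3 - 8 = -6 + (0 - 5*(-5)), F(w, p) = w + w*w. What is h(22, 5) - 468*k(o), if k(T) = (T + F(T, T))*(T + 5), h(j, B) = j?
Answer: -270587282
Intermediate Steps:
F(w, p) = w + w²
o = 81 (o = 24 + 3*(-6 + (0 - 5*(-5))) = 24 + 3*(-6 + (0 - 1*(-25))) = 24 + 3*(-6 + (0 + 25)) = 24 + 3*(-6 + 25) = 24 + 3*19 = 24 + 57 = 81)
k(T) = (5 + T)*(T + T*(1 + T)) (k(T) = (T + T*(1 + T))*(T + 5) = (T + T*(1 + T))*(5 + T) = (5 + T)*(T + T*(1 + T)))
h(22, 5) - 468*k(o) = 22 - 37908*(10 + 81² + 7*81) = 22 - 37908*(10 + 6561 + 567) = 22 - 37908*7138 = 22 - 468*578178 = 22 - 270587304 = -270587282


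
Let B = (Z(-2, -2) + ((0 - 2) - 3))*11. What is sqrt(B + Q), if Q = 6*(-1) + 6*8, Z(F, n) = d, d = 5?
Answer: sqrt(42) ≈ 6.4807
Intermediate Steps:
Z(F, n) = 5
Q = 42 (Q = -6 + 48 = 42)
B = 0 (B = (5 + ((0 - 2) - 3))*11 = (5 + (-2 - 3))*11 = (5 - 5)*11 = 0*11 = 0)
sqrt(B + Q) = sqrt(0 + 42) = sqrt(42)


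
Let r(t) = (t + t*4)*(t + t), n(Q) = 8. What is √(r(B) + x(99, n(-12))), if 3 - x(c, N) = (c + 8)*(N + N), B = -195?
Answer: √378541 ≈ 615.26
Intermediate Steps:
x(c, N) = 3 - 2*N*(8 + c) (x(c, N) = 3 - (c + 8)*(N + N) = 3 - (8 + c)*2*N = 3 - 2*N*(8 + c))
r(t) = 10*t² (r(t) = (t + 4*t)*(2*t) = (5*t)*(2*t) = 10*t²)
√(r(B) + x(99, n(-12))) = √(10*(-195)² + (3 - 16*8 - 2*8*99)) = √(10*38025 + (3 - 128 - 1584)) = √(380250 - 1709) = √378541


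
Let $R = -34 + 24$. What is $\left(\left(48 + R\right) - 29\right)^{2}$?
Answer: $81$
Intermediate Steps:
$R = -10$
$\left(\left(48 + R\right) - 29\right)^{2} = \left(\left(48 - 10\right) - 29\right)^{2} = \left(38 - 29\right)^{2} = 9^{2} = 81$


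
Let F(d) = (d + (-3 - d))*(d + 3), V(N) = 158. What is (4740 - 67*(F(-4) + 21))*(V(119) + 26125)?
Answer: 82318356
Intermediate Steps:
F(d) = -9 - 3*d (F(d) = -3*(3 + d) = -9 - 3*d)
(4740 - 67*(F(-4) + 21))*(V(119) + 26125) = (4740 - 67*((-9 - 3*(-4)) + 21))*(158 + 26125) = (4740 - 67*((-9 + 12) + 21))*26283 = (4740 - 67*(3 + 21))*26283 = (4740 - 67*24)*26283 = (4740 - 1608)*26283 = 3132*26283 = 82318356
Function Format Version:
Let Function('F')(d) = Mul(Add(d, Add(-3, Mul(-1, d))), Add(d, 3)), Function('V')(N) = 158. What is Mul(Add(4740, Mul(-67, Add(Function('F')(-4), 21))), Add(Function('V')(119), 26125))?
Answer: 82318356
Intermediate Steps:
Function('F')(d) = Add(-9, Mul(-3, d)) (Function('F')(d) = Mul(-3, Add(3, d)) = Add(-9, Mul(-3, d)))
Mul(Add(4740, Mul(-67, Add(Function('F')(-4), 21))), Add(Function('V')(119), 26125)) = Mul(Add(4740, Mul(-67, Add(Add(-9, Mul(-3, -4)), 21))), Add(158, 26125)) = Mul(Add(4740, Mul(-67, Add(Add(-9, 12), 21))), 26283) = Mul(Add(4740, Mul(-67, Add(3, 21))), 26283) = Mul(Add(4740, Mul(-67, 24)), 26283) = Mul(Add(4740, -1608), 26283) = Mul(3132, 26283) = 82318356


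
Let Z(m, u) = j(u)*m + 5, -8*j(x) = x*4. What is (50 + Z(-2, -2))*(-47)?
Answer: -2491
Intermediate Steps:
j(x) = -x/2 (j(x) = -x*4/8 = -x/2)
Z(m, u) = 5 - m*u/2 (Z(m, u) = (-u/2)*m + 5 = -m*u/2 + 5 = 5 - m*u/2)
(50 + Z(-2, -2))*(-47) = (50 + (5 - 1/2*(-2)*(-2)))*(-47) = (50 + (5 - 2))*(-47) = (50 + 3)*(-47) = 53*(-47) = -2491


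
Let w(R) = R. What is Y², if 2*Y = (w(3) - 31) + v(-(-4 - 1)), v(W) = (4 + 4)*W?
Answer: 36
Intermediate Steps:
v(W) = 8*W
Y = 6 (Y = ((3 - 31) + 8*(-(-4 - 1)))/2 = (-28 + 8*(-1*(-5)))/2 = (-28 + 8*5)/2 = (-28 + 40)/2 = (½)*12 = 6)
Y² = 6² = 36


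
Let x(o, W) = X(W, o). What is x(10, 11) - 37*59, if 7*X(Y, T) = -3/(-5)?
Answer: -76402/35 ≈ -2182.9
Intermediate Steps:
X(Y, T) = 3/35 (X(Y, T) = (-3/(-5))/7 = (-3*(-⅕))/7 = (⅐)*(⅗) = 3/35)
x(o, W) = 3/35
x(10, 11) - 37*59 = 3/35 - 37*59 = 3/35 - 2183 = -76402/35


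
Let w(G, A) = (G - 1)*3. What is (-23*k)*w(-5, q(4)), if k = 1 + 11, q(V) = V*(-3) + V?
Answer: 4968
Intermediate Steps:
q(V) = -2*V (q(V) = -3*V + V = -2*V)
w(G, A) = -3 + 3*G (w(G, A) = (-1 + G)*3 = -3 + 3*G)
k = 12
(-23*k)*w(-5, q(4)) = (-23*12)*(-3 + 3*(-5)) = -276*(-3 - 15) = -276*(-18) = 4968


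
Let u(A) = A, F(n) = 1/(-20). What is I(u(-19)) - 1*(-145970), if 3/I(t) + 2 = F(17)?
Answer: 5984710/41 ≈ 1.4597e+5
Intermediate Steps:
F(n) = -1/20
I(t) = -60/41 (I(t) = 3/(-2 - 1/20) = 3/(-41/20) = 3*(-20/41) = -60/41)
I(u(-19)) - 1*(-145970) = -60/41 - 1*(-145970) = -60/41 + 145970 = 5984710/41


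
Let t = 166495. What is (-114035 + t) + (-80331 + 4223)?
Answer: -23648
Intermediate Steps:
(-114035 + t) + (-80331 + 4223) = (-114035 + 166495) + (-80331 + 4223) = 52460 - 76108 = -23648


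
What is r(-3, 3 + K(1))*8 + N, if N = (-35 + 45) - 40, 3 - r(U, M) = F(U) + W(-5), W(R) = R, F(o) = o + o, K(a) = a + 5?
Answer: 82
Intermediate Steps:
K(a) = 5 + a
F(o) = 2*o
r(U, M) = 8 - 2*U (r(U, M) = 3 - (2*U - 5) = 3 - (-5 + 2*U) = 3 + (5 - 2*U) = 8 - 2*U)
N = -30 (N = 10 - 40 = -30)
r(-3, 3 + K(1))*8 + N = (8 - 2*(-3))*8 - 30 = (8 + 6)*8 - 30 = 14*8 - 30 = 112 - 30 = 82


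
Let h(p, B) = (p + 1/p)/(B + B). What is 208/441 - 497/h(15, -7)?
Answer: 23037089/49833 ≈ 462.29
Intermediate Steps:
h(p, B) = (p + 1/p)/(2*B) (h(p, B) = (p + 1/p)/((2*B)) = (p + 1/p)*(1/(2*B)) = (p + 1/p)/(2*B))
208/441 - 497/h(15, -7) = 208/441 - 497*(-210/(1 + 15²)) = 208*(1/441) - 497*(-210/(1 + 225)) = 208/441 - 497/((½)*(-⅐)*(1/15)*226) = 208/441 - 497/(-113/105) = 208/441 - 497*(-105/113) = 208/441 + 52185/113 = 23037089/49833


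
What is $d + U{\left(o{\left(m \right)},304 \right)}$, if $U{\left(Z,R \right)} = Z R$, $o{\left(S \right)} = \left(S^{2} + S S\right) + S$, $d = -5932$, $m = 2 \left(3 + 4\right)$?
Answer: $117492$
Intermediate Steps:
$m = 14$ ($m = 2 \cdot 7 = 14$)
$o{\left(S \right)} = S + 2 S^{2}$ ($o{\left(S \right)} = \left(S^{2} + S^{2}\right) + S = 2 S^{2} + S = S + 2 S^{2}$)
$U{\left(Z,R \right)} = R Z$
$d + U{\left(o{\left(m \right)},304 \right)} = -5932 + 304 \cdot 14 \left(1 + 2 \cdot 14\right) = -5932 + 304 \cdot 14 \left(1 + 28\right) = -5932 + 304 \cdot 14 \cdot 29 = -5932 + 304 \cdot 406 = -5932 + 123424 = 117492$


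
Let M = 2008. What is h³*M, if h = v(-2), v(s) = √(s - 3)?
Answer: -10040*I*√5 ≈ -22450.0*I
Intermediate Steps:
v(s) = √(-3 + s)
h = I*√5 (h = √(-3 - 2) = √(-5) = I*√5 ≈ 2.2361*I)
h³*M = (I*√5)³*2008 = -5*I*√5*2008 = -10040*I*√5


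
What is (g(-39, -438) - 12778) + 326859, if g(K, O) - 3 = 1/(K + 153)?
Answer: 35805577/114 ≈ 3.1408e+5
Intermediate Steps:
g(K, O) = 3 + 1/(153 + K) (g(K, O) = 3 + 1/(K + 153) = 3 + 1/(153 + K))
(g(-39, -438) - 12778) + 326859 = ((460 + 3*(-39))/(153 - 39) - 12778) + 326859 = ((460 - 117)/114 - 12778) + 326859 = ((1/114)*343 - 12778) + 326859 = (343/114 - 12778) + 326859 = -1456349/114 + 326859 = 35805577/114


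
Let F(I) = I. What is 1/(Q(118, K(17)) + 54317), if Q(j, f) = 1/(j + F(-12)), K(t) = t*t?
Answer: 106/5757603 ≈ 1.8410e-5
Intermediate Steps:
K(t) = t**2
Q(j, f) = 1/(-12 + j) (Q(j, f) = 1/(j - 12) = 1/(-12 + j))
1/(Q(118, K(17)) + 54317) = 1/(1/(-12 + 118) + 54317) = 1/(1/106 + 54317) = 1/(5757603/106) = 106/5757603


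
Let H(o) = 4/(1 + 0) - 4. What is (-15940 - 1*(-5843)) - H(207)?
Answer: -10097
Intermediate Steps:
H(o) = 0 (H(o) = 4/1 - 4 = 1*4 - 4 = 4 - 4 = 0)
(-15940 - 1*(-5843)) - H(207) = (-15940 - 1*(-5843)) - 1*0 = (-15940 + 5843) + 0 = -10097 + 0 = -10097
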